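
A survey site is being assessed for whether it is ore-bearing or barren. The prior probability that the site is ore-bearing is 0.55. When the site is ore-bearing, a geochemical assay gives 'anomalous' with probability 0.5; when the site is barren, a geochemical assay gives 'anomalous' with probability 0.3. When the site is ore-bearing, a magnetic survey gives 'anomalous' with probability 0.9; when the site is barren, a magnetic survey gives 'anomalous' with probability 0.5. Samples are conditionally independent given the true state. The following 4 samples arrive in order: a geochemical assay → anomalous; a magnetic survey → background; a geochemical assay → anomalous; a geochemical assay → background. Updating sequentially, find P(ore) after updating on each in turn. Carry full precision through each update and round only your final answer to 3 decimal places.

After a geochemical assay='anomalous': P(ore) = 0.5·0.5500 / (0.5·0.5500 + 0.3·0.4500) ≈ 0.6707
After a magnetic survey='background': P(ore) = 0.1·0.6707 / (0.1·0.6707 + 0.5·0.3293) ≈ 0.2895
After a geochemical assay='anomalous': P(ore) = 0.5·0.2895 / (0.5·0.2895 + 0.3·0.7105) ≈ 0.4044
After a geochemical assay='background': P(ore) = 0.5·0.4044 / (0.5·0.4044 + 0.7·0.5956) ≈ 0.3266

0.327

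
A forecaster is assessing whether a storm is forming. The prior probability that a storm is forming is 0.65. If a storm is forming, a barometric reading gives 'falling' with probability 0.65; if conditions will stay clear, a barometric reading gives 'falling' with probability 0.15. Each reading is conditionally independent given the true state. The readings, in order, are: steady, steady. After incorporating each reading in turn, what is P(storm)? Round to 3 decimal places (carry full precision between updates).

After 'steady': P(storm) = 0.35·0.6500 / (0.35·0.6500 + 0.85·0.3500) ≈ 0.4333
After 'steady': P(storm) = 0.35·0.4333 / (0.35·0.4333 + 0.85·0.5667) ≈ 0.2395

0.239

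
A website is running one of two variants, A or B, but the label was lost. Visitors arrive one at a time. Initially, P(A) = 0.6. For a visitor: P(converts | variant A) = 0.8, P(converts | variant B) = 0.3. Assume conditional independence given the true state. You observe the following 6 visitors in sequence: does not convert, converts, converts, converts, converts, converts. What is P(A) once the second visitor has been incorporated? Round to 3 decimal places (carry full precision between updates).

0.533

After 'does not convert': P(A) = 0.2·0.6000 / (0.2·0.6000 + 0.7·0.4000) ≈ 0.3000
After 'converts': P(A) = 0.8·0.3000 / (0.8·0.3000 + 0.3·0.7000) ≈ 0.5333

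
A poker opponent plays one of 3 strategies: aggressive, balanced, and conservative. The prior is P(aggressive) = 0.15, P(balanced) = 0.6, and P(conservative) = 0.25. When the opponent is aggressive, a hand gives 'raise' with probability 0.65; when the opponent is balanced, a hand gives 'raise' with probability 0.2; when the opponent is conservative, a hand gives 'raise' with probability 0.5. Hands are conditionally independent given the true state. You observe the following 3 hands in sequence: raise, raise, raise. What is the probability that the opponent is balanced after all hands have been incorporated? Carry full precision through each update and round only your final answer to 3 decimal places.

0.062

Apply Bayes' rule sequentially, carrying P(balanced) forward.
After 'raise': normaliser = 0.65·0.1500 + 0.2·0.6000 + 0.5·0.2500; P(aggressive) ≈ 0.2847, P(balanced) ≈ 0.3504, P(conservative) ≈ 0.3650
After 'raise': normaliser = 0.65·0.2847 + 0.2·0.3504 + 0.5·0.3650; P(aggressive) ≈ 0.4229, P(balanced) ≈ 0.1601, P(conservative) ≈ 0.4170
After 'raise': normaliser = 0.65·0.4229 + 0.2·0.1601 + 0.5·0.4170; P(aggressive) ≈ 0.5333, P(balanced) ≈ 0.0621, P(conservative) ≈ 0.4046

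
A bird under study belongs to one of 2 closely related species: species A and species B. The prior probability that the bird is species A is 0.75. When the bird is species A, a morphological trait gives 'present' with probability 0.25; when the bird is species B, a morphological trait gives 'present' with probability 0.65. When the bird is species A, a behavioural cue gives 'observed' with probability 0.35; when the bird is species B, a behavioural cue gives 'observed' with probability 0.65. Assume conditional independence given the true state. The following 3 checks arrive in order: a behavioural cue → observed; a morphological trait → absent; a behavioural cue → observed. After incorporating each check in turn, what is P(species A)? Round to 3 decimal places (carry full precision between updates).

0.651

After a behavioural cue='observed': P(species A) = 0.35·0.7500 / (0.35·0.7500 + 0.65·0.2500) ≈ 0.6176
After a morphological trait='absent': P(species A) = 0.75·0.6176 / (0.75·0.6176 + 0.35·0.3824) ≈ 0.7759
After a behavioural cue='observed': P(species A) = 0.35·0.7759 / (0.35·0.7759 + 0.65·0.2241) ≈ 0.6508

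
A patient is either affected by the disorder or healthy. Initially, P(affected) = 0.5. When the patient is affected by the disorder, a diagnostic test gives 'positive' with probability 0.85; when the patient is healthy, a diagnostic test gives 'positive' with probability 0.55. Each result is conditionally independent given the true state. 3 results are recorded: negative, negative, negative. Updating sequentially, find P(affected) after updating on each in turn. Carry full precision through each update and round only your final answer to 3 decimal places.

0.036

After 'negative': P(affected) = 0.15·0.5000 / (0.15·0.5000 + 0.45·0.5000) ≈ 0.2500
After 'negative': P(affected) = 0.15·0.2500 / (0.15·0.2500 + 0.45·0.7500) ≈ 0.1000
After 'negative': P(affected) = 0.15·0.1000 / (0.15·0.1000 + 0.45·0.9000) ≈ 0.0357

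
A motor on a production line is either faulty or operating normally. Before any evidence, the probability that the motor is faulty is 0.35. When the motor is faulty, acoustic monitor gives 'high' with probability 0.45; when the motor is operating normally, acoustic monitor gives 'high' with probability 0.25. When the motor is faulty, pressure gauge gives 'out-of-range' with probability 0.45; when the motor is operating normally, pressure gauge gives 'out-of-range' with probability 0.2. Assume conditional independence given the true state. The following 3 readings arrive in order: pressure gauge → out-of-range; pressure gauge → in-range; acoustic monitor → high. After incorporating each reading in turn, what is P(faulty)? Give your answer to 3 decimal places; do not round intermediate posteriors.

0.600

Apply Bayes' rule sequentially, carrying P(faulty) forward.
After pressure gauge='out-of-range': P(faulty) = 0.45·0.3500 / (0.45·0.3500 + 0.2·0.6500) ≈ 0.5478
After pressure gauge='in-range': P(faulty) = 0.55·0.5478 / (0.55·0.5478 + 0.8·0.4522) ≈ 0.4544
After acoustic monitor='high': P(faulty) = 0.45·0.4544 / (0.45·0.4544 + 0.25·0.5456) ≈ 0.5999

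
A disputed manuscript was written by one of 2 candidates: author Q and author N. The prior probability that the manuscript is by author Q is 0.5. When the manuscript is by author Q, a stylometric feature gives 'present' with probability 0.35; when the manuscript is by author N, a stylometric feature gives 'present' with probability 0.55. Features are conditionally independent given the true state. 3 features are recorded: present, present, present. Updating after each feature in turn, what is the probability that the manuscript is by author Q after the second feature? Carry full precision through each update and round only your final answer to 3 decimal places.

0.288

After 'present': P(author Q) = 0.35·0.5000 / (0.35·0.5000 + 0.55·0.5000) ≈ 0.3889
After 'present': P(author Q) = 0.35·0.3889 / (0.35·0.3889 + 0.55·0.6111) ≈ 0.2882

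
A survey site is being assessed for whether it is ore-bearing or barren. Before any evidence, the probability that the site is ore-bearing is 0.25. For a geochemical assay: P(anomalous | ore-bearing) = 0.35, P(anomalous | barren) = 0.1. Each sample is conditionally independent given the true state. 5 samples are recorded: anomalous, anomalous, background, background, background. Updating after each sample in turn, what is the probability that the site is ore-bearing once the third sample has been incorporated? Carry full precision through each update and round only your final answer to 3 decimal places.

After 'anomalous': P(ore) = 0.35·0.2500 / (0.35·0.2500 + 0.1·0.7500) ≈ 0.5385
After 'anomalous': P(ore) = 0.35·0.5385 / (0.35·0.5385 + 0.1·0.4615) ≈ 0.8033
After 'background': P(ore) = 0.65·0.8033 / (0.65·0.8033 + 0.9·0.1967) ≈ 0.7468

0.747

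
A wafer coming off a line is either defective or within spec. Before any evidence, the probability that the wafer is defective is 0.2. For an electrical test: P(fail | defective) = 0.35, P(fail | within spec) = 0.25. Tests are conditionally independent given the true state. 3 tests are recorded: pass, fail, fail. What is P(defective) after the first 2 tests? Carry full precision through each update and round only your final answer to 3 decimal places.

After 'pass': P(defective) = 0.65·0.2000 / (0.65·0.2000 + 0.75·0.8000) ≈ 0.1781
After 'fail': P(defective) = 0.35·0.1781 / (0.35·0.1781 + 0.25·0.8219) ≈ 0.2327

0.233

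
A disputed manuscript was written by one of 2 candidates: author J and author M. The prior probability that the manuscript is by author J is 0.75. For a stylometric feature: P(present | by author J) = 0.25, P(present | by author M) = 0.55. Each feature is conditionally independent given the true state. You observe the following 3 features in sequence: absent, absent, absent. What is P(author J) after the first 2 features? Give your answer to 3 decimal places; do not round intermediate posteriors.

After 'absent': P(author J) = 0.75·0.7500 / (0.75·0.7500 + 0.45·0.2500) ≈ 0.8333
After 'absent': P(author J) = 0.75·0.8333 / (0.75·0.8333 + 0.45·0.1667) ≈ 0.8929

0.893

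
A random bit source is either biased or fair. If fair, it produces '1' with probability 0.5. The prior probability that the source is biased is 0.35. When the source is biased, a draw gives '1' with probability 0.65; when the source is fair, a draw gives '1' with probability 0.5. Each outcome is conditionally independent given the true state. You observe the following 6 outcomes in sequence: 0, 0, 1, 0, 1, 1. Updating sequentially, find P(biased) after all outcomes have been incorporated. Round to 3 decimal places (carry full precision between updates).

After '0': P(biased) = 0.35·0.3500 / (0.35·0.3500 + 0.5·0.6500) ≈ 0.2737
After '0': P(biased) = 0.35·0.2737 / (0.35·0.2737 + 0.5·0.7263) ≈ 0.2088
After '1': P(biased) = 0.65·0.2088 / (0.65·0.2088 + 0.5·0.7912) ≈ 0.2554
After '0': P(biased) = 0.35·0.2554 / (0.35·0.2554 + 0.5·0.7446) ≈ 0.1936
After '1': P(biased) = 0.65·0.1936 / (0.65·0.1936 + 0.5·0.8064) ≈ 0.2379
After '1': P(biased) = 0.65·0.2379 / (0.65·0.2379 + 0.5·0.7621) ≈ 0.2886

0.289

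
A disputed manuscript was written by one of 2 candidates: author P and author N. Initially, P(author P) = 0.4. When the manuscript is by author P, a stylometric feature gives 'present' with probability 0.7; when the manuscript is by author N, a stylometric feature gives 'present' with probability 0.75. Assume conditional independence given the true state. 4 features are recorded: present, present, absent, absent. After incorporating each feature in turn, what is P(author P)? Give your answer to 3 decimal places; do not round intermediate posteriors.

After 'present': P(author P) = 0.7·0.4000 / (0.7·0.4000 + 0.75·0.6000) ≈ 0.3836
After 'present': P(author P) = 0.7·0.3836 / (0.7·0.3836 + 0.75·0.6164) ≈ 0.3674
After 'absent': P(author P) = 0.3·0.3674 / (0.3·0.3674 + 0.25·0.6326) ≈ 0.4107
After 'absent': P(author P) = 0.3·0.4107 / (0.3·0.4107 + 0.25·0.5893) ≈ 0.4554

0.455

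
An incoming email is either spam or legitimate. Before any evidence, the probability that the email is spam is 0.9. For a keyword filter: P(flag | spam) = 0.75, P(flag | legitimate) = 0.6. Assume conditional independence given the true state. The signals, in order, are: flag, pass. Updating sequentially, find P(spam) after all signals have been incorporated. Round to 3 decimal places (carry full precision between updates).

After 'flag': P(spam) = 0.75·0.9000 / (0.75·0.9000 + 0.6·0.1000) ≈ 0.9184
After 'pass': P(spam) = 0.25·0.9184 / (0.25·0.9184 + 0.4·0.0816) ≈ 0.8755

0.875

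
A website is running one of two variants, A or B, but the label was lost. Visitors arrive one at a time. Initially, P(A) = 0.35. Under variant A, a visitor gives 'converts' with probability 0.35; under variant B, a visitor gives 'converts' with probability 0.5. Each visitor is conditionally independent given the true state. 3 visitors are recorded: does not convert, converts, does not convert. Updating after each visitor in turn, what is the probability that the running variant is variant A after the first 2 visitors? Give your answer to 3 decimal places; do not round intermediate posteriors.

0.329

After 'does not convert': P(A) = 0.65·0.3500 / (0.65·0.3500 + 0.5·0.6500) ≈ 0.4118
After 'converts': P(A) = 0.35·0.4118 / (0.35·0.4118 + 0.5·0.5882) ≈ 0.3289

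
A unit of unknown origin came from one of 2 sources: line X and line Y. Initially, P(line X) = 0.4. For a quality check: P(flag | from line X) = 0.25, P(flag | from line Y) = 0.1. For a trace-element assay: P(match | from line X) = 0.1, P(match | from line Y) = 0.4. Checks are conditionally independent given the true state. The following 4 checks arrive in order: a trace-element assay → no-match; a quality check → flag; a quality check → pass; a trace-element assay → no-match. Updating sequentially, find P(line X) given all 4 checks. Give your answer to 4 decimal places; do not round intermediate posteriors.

After a trace-element assay='no-match': P(line X) = 0.9·0.4000 / (0.9·0.4000 + 0.6·0.6000) ≈ 0.5000
After a quality check='flag': P(line X) = 0.25·0.5000 / (0.25·0.5000 + 0.1·0.5000) ≈ 0.7143
After a quality check='pass': P(line X) = 0.75·0.7143 / (0.75·0.7143 + 0.9·0.2857) ≈ 0.6757
After a trace-element assay='no-match': P(line X) = 0.9·0.6757 / (0.9·0.6757 + 0.6·0.3243) ≈ 0.7576

0.7576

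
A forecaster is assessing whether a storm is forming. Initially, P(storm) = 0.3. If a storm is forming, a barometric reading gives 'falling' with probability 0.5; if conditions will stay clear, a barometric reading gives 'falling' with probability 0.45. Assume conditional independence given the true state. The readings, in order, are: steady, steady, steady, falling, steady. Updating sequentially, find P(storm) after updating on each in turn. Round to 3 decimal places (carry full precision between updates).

0.245

After 'steady': P(storm) = 0.5·0.3000 / (0.5·0.3000 + 0.55·0.7000) ≈ 0.2804
After 'steady': P(storm) = 0.5·0.2804 / (0.5·0.2804 + 0.55·0.7196) ≈ 0.2616
After 'steady': P(storm) = 0.5·0.2616 / (0.5·0.2616 + 0.55·0.7384) ≈ 0.2436
After 'falling': P(storm) = 0.5·0.2436 / (0.5·0.2436 + 0.45·0.7564) ≈ 0.2635
After 'steady': P(storm) = 0.5·0.2635 / (0.5·0.2635 + 0.55·0.7365) ≈ 0.2454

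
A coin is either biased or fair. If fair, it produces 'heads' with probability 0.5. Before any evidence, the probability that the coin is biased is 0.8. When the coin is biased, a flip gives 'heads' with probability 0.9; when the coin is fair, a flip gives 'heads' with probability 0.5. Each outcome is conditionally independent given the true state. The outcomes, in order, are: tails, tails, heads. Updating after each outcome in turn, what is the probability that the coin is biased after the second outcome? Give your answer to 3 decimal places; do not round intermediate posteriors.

0.138

Each posterior becomes the prior for the next update.
After 'tails': P(biased) = 0.1·0.8000 / (0.1·0.8000 + 0.5·0.2000) ≈ 0.4444
After 'tails': P(biased) = 0.1·0.4444 / (0.1·0.4444 + 0.5·0.5556) ≈ 0.1379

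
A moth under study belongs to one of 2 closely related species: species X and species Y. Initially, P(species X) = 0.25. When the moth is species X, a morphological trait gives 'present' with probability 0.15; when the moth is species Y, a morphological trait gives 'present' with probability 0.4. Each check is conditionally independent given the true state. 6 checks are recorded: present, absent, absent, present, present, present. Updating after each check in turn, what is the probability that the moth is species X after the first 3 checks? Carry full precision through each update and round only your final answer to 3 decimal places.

Each posterior becomes the prior for the next update.
After 'present': P(species X) = 0.15·0.2500 / (0.15·0.2500 + 0.4·0.7500) ≈ 0.1111
After 'absent': P(species X) = 0.85·0.1111 / (0.85·0.1111 + 0.6·0.8889) ≈ 0.1504
After 'absent': P(species X) = 0.85·0.1504 / (0.85·0.1504 + 0.6·0.8496) ≈ 0.2006

0.201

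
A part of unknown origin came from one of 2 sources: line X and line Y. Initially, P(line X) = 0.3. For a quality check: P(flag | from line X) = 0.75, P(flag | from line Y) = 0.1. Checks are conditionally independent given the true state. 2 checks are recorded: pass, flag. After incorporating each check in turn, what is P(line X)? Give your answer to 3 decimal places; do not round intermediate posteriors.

0.472

Each posterior becomes the prior for the next update.
After 'pass': P(line X) = 0.25·0.3000 / (0.25·0.3000 + 0.9·0.7000) ≈ 0.1064
After 'flag': P(line X) = 0.75·0.1064 / (0.75·0.1064 + 0.1·0.8936) ≈ 0.4717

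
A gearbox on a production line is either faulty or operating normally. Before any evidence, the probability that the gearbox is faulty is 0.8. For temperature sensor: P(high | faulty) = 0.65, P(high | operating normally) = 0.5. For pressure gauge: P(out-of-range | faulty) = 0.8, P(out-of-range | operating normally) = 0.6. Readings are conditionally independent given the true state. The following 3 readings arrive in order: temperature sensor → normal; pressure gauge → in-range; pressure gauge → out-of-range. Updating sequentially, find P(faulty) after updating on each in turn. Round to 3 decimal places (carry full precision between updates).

Each posterior becomes the prior for the next update.
After temperature sensor='normal': P(faulty) = 0.35·0.8000 / (0.35·0.8000 + 0.5·0.2000) ≈ 0.7368
After pressure gauge='in-range': P(faulty) = 0.2·0.7368 / (0.2·0.7368 + 0.4·0.2632) ≈ 0.5833
After pressure gauge='out-of-range': P(faulty) = 0.8·0.5833 / (0.8·0.5833 + 0.6·0.4167) ≈ 0.6512

0.651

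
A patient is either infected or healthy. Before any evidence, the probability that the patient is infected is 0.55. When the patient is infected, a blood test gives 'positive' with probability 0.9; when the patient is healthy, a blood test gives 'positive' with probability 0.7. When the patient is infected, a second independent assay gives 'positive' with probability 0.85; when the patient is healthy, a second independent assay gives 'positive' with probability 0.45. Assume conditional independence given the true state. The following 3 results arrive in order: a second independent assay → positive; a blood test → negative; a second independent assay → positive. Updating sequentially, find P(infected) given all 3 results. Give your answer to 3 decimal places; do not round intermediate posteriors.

After a second independent assay='positive': P(infected) = 0.85·0.5500 / (0.85·0.5500 + 0.45·0.4500) ≈ 0.6978
After a blood test='negative': P(infected) = 0.1·0.6978 / (0.1·0.6978 + 0.3·0.3022) ≈ 0.4349
After a second independent assay='positive': P(infected) = 0.85·0.4349 / (0.85·0.4349 + 0.45·0.5651) ≈ 0.5924

0.592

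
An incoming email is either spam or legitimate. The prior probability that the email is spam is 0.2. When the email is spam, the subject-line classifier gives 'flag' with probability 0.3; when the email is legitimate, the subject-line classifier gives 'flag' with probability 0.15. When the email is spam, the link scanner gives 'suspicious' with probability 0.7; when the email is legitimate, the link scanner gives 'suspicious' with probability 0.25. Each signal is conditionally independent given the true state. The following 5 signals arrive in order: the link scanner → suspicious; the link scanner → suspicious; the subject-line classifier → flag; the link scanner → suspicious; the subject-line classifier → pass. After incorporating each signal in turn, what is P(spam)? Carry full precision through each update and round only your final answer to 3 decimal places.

Each posterior becomes the prior for the next update.
After the link scanner='suspicious': P(spam) = 0.7·0.2000 / (0.7·0.2000 + 0.25·0.8000) ≈ 0.4118
After the link scanner='suspicious': P(spam) = 0.7·0.4118 / (0.7·0.4118 + 0.25·0.5882) ≈ 0.6622
After the subject-line classifier='flag': P(spam) = 0.3·0.6622 / (0.3·0.6622 + 0.15·0.3378) ≈ 0.7967
After the link scanner='suspicious': P(spam) = 0.7·0.7967 / (0.7·0.7967 + 0.25·0.2033) ≈ 0.9165
After the subject-line classifier='pass': P(spam) = 0.7·0.9165 / (0.7·0.9165 + 0.85·0.0835) ≈ 0.9004

0.900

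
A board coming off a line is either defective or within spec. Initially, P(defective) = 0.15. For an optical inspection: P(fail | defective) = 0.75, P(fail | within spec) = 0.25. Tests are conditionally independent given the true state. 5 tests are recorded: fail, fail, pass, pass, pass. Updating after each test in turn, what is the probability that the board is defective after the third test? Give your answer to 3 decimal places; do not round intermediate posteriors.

0.346

After 'fail': P(defective) = 0.75·0.1500 / (0.75·0.1500 + 0.25·0.8500) ≈ 0.3462
After 'fail': P(defective) = 0.75·0.3462 / (0.75·0.3462 + 0.25·0.6538) ≈ 0.6136
After 'pass': P(defective) = 0.25·0.6136 / (0.25·0.6136 + 0.75·0.3864) ≈ 0.3462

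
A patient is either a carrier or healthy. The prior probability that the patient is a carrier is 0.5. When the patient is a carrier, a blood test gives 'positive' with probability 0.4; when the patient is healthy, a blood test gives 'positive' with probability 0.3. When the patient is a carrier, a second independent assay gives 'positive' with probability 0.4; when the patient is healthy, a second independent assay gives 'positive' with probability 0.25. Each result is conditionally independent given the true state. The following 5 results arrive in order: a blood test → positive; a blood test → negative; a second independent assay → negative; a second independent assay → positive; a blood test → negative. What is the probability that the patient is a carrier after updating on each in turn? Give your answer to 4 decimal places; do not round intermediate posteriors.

0.5563

Apply Bayes' rule sequentially, carrying P(carrier) forward.
After a blood test='positive': P(carrier) = 0.4·0.5000 / (0.4·0.5000 + 0.3·0.5000) ≈ 0.5714
After a blood test='negative': P(carrier) = 0.6·0.5714 / (0.6·0.5714 + 0.7·0.4286) ≈ 0.5333
After a second independent assay='negative': P(carrier) = 0.6·0.5333 / (0.6·0.5333 + 0.75·0.4667) ≈ 0.4776
After a second independent assay='positive': P(carrier) = 0.4·0.4776 / (0.4·0.4776 + 0.25·0.5224) ≈ 0.5940
After a blood test='negative': P(carrier) = 0.6·0.5940 / (0.6·0.5940 + 0.7·0.4060) ≈ 0.5563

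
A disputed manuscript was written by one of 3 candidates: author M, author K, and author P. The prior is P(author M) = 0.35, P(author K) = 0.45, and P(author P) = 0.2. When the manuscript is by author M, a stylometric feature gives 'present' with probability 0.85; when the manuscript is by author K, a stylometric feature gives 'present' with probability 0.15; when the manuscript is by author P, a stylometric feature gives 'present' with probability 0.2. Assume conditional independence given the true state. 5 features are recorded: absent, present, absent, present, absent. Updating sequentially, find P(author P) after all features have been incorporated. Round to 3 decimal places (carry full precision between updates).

After 'absent': normaliser = 0.15·0.3500 + 0.85·0.4500 + 0.8·0.2000; P(author M) ≈ 0.0882, P(author K) ≈ 0.6429, P(author P) ≈ 0.2689
After 'present': normaliser = 0.85·0.0882 + 0.15·0.6429 + 0.2·0.2689; P(author M) ≈ 0.3330, P(author K) ≈ 0.4282, P(author P) ≈ 0.2388
After 'absent': normaliser = 0.15·0.3330 + 0.85·0.4282 + 0.8·0.2388; P(author M) ≈ 0.0826, P(author K) ≈ 0.6016, P(author P) ≈ 0.3158
After 'present': normaliser = 0.85·0.0826 + 0.15·0.6016 + 0.2·0.3158; P(author M) ≈ 0.3139, P(author K) ≈ 0.4036, P(author P) ≈ 0.2825
After 'absent': normaliser = 0.15·0.3139 + 0.85·0.4036 + 0.8·0.2825; P(author M) ≈ 0.0764, P(author K) ≈ 0.5568, P(author P) ≈ 0.3668

0.367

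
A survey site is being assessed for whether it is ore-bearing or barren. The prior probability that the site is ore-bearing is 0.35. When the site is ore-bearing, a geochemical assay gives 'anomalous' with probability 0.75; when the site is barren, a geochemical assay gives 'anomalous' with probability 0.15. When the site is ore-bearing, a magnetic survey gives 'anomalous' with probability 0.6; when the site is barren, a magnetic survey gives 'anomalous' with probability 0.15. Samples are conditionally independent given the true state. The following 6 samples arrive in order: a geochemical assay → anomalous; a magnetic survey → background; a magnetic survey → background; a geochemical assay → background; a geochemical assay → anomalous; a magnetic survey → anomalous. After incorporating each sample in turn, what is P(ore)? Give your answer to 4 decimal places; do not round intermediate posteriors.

0.7781

Each posterior becomes the prior for the next update.
After a geochemical assay='anomalous': P(ore) = 0.75·0.3500 / (0.75·0.3500 + 0.15·0.6500) ≈ 0.7292
After a magnetic survey='background': P(ore) = 0.4·0.7292 / (0.4·0.7292 + 0.85·0.2708) ≈ 0.5589
After a magnetic survey='background': P(ore) = 0.4·0.5589 / (0.4·0.5589 + 0.85·0.4411) ≈ 0.3735
After a geochemical assay='background': P(ore) = 0.25·0.3735 / (0.25·0.3735 + 0.85·0.6265) ≈ 0.1492
After a geochemical assay='anomalous': P(ore) = 0.75·0.1492 / (0.75·0.1492 + 0.15·0.8508) ≈ 0.4672
After a magnetic survey='anomalous': P(ore) = 0.6·0.4672 / (0.6·0.4672 + 0.15·0.5328) ≈ 0.7781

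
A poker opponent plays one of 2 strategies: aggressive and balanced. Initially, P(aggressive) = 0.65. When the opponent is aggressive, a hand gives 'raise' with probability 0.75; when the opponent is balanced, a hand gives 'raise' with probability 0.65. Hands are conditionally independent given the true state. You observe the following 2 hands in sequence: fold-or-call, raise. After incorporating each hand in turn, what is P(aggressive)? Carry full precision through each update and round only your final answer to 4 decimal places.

0.6048

Each posterior becomes the prior for the next update.
After 'fold-or-call': P(aggressive) = 0.25·0.6500 / (0.25·0.6500 + 0.35·0.3500) ≈ 0.5702
After 'raise': P(aggressive) = 0.75·0.5702 / (0.75·0.5702 + 0.65·0.4298) ≈ 0.6048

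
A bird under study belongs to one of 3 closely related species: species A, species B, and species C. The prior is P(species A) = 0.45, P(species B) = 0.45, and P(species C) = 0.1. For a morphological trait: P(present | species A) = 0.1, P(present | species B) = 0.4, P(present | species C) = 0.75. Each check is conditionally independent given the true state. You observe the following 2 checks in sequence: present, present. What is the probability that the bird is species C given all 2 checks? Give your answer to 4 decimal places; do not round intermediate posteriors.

0.4237

Each posterior becomes the prior for the next update.
After 'present': normaliser = 0.1·0.4500 + 0.4·0.4500 + 0.75·0.1000; P(species A) ≈ 0.1500, P(species B) ≈ 0.6000, P(species C) ≈ 0.2500
After 'present': normaliser = 0.1·0.1500 + 0.4·0.6000 + 0.75·0.2500; P(species A) ≈ 0.0339, P(species B) ≈ 0.5424, P(species C) ≈ 0.4237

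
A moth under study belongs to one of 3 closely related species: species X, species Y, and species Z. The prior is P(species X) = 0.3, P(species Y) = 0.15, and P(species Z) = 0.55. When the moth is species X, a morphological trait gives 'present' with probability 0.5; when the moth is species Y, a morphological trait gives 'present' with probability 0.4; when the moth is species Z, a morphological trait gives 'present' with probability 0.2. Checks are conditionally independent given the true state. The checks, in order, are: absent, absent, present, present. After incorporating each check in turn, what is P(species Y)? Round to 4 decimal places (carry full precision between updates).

Apply Bayes' rule sequentially, carrying P(species Y) forward.
After 'absent': normaliser = 0.5·0.3000 + 0.6·0.1500 + 0.8·0.5500; P(species X) ≈ 0.2206, P(species Y) ≈ 0.1324, P(species Z) ≈ 0.6471
After 'absent': normaliser = 0.5·0.2206 + 0.6·0.1324 + 0.8·0.6471; P(species X) ≈ 0.1559, P(species Y) ≈ 0.1123, P(species Z) ≈ 0.7318
After 'present': normaliser = 0.5·0.1559 + 0.4·0.1123 + 0.2·0.7318; P(species X) ≈ 0.2896, P(species Y) ≈ 0.1668, P(species Z) ≈ 0.5436
After 'present': normaliser = 0.5·0.2896 + 0.4·0.1668 + 0.2·0.5436; P(species X) ≈ 0.4521, P(species Y) ≈ 0.2083, P(species Z) ≈ 0.3395

0.2083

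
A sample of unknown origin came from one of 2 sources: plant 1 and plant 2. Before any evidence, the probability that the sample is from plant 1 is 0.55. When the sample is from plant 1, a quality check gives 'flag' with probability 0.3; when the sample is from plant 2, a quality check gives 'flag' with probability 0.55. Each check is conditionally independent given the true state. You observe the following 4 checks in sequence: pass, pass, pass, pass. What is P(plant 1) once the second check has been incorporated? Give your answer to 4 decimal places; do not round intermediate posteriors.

0.7473

After 'pass': P(plant 1) = 0.7·0.5500 / (0.7·0.5500 + 0.45·0.4500) ≈ 0.6553
After 'pass': P(plant 1) = 0.7·0.6553 / (0.7·0.6553 + 0.45·0.3447) ≈ 0.7473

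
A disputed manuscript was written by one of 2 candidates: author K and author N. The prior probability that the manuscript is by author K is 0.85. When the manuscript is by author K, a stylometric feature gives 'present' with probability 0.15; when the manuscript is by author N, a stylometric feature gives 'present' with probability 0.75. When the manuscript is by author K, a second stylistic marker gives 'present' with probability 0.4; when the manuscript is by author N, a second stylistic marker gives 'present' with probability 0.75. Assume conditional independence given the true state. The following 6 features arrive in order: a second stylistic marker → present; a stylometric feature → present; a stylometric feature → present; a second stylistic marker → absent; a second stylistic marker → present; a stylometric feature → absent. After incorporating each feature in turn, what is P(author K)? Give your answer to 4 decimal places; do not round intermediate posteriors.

Each posterior becomes the prior for the next update.
After a second stylistic marker='present': P(author K) = 0.4·0.8500 / (0.4·0.8500 + 0.75·0.1500) ≈ 0.7514
After a stylometric feature='present': P(author K) = 0.15·0.7514 / (0.15·0.7514 + 0.75·0.2486) ≈ 0.3767
After a stylometric feature='present': P(author K) = 0.15·0.3767 / (0.15·0.3767 + 0.75·0.6233) ≈ 0.1079
After a second stylistic marker='absent': P(author K) = 0.6·0.1079 / (0.6·0.1079 + 0.25·0.8921) ≈ 0.2249
After a second stylistic marker='present': P(author K) = 0.4·0.2249 / (0.4·0.2249 + 0.75·0.7751) ≈ 0.1340
After a stylometric feature='absent': P(author K) = 0.85·0.1340 / (0.85·0.1340 + 0.25·0.8660) ≈ 0.3447

0.3447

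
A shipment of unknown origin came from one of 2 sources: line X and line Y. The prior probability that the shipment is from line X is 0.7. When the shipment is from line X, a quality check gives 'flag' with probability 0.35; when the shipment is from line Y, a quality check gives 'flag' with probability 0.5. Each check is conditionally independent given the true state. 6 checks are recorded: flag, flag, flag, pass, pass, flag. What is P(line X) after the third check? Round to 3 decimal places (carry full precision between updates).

0.445

After 'flag': P(line X) = 0.35·0.7000 / (0.35·0.7000 + 0.5·0.3000) ≈ 0.6203
After 'flag': P(line X) = 0.35·0.6203 / (0.35·0.6203 + 0.5·0.3797) ≈ 0.5334
After 'flag': P(line X) = 0.35·0.5334 / (0.35·0.5334 + 0.5·0.4666) ≈ 0.4445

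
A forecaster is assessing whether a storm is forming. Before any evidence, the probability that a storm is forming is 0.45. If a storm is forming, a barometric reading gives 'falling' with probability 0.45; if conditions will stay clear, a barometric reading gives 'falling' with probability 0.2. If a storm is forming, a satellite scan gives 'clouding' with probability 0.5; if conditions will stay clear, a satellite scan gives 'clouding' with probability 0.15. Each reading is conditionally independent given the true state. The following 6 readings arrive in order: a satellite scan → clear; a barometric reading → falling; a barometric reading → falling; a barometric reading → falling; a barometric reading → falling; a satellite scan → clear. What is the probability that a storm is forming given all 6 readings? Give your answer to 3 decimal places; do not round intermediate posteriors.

After a satellite scan='clear': P(storm) = 0.5·0.4500 / (0.5·0.4500 + 0.85·0.5500) ≈ 0.3249
After a barometric reading='falling': P(storm) = 0.45·0.3249 / (0.45·0.3249 + 0.2·0.6751) ≈ 0.5199
After a barometric reading='falling': P(storm) = 0.45·0.5199 / (0.45·0.5199 + 0.2·0.4801) ≈ 0.7090
After a barometric reading='falling': P(storm) = 0.45·0.7090 / (0.45·0.7090 + 0.2·0.2910) ≈ 0.8457
After a barometric reading='falling': P(storm) = 0.45·0.8457 / (0.45·0.8457 + 0.2·0.1543) ≈ 0.9250
After a satellite scan='clear': P(storm) = 0.5·0.9250 / (0.5·0.9250 + 0.85·0.0750) ≈ 0.8789

0.879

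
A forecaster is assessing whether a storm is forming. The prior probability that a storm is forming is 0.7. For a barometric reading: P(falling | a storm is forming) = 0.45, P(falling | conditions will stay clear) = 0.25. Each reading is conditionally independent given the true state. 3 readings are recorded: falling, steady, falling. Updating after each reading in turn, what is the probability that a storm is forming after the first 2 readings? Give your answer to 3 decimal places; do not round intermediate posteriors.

After 'falling': P(storm) = 0.45·0.7000 / (0.45·0.7000 + 0.25·0.3000) ≈ 0.8077
After 'steady': P(storm) = 0.55·0.8077 / (0.55·0.8077 + 0.75·0.1923) ≈ 0.7549

0.755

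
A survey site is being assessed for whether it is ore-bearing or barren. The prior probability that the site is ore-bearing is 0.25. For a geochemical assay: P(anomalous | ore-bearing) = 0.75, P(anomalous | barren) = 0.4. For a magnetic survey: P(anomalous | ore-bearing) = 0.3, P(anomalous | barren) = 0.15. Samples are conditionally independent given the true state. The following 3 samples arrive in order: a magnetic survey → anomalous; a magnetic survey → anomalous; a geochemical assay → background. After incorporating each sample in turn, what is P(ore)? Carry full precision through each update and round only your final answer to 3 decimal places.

Each posterior becomes the prior for the next update.
After a magnetic survey='anomalous': P(ore) = 0.3·0.2500 / (0.3·0.2500 + 0.15·0.7500) ≈ 0.4000
After a magnetic survey='anomalous': P(ore) = 0.3·0.4000 / (0.3·0.4000 + 0.15·0.6000) ≈ 0.5714
After a geochemical assay='background': P(ore) = 0.25·0.5714 / (0.25·0.5714 + 0.6·0.4286) ≈ 0.3571

0.357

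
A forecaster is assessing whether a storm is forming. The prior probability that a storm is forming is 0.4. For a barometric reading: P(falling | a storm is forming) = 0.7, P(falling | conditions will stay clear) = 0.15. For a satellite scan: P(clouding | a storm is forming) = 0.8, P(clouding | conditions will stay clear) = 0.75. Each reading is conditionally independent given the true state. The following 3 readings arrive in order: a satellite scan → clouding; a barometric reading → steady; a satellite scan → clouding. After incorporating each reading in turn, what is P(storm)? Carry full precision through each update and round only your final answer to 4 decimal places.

Apply Bayes' rule sequentially, carrying P(storm) forward.
After a satellite scan='clouding': P(storm) = 0.8·0.4000 / (0.8·0.4000 + 0.75·0.6000) ≈ 0.4156
After a barometric reading='steady': P(storm) = 0.3·0.4156 / (0.3·0.4156 + 0.85·0.5844) ≈ 0.2006
After a satellite scan='clouding': P(storm) = 0.8·0.2006 / (0.8·0.2006 + 0.75·0.7994) ≈ 0.2112

0.2112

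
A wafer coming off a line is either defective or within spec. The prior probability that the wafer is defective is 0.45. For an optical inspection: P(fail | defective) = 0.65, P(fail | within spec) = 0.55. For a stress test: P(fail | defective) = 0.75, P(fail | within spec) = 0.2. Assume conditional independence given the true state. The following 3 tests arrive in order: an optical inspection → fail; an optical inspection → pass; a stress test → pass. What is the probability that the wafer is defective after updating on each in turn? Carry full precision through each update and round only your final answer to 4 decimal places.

0.1903

After an optical inspection='fail': P(defective) = 0.65·0.4500 / (0.65·0.4500 + 0.55·0.5500) ≈ 0.4916
After an optical inspection='pass': P(defective) = 0.35·0.4916 / (0.35·0.4916 + 0.45·0.5084) ≈ 0.4292
After a stress test='pass': P(defective) = 0.25·0.4292 / (0.25·0.4292 + 0.8·0.5708) ≈ 0.1903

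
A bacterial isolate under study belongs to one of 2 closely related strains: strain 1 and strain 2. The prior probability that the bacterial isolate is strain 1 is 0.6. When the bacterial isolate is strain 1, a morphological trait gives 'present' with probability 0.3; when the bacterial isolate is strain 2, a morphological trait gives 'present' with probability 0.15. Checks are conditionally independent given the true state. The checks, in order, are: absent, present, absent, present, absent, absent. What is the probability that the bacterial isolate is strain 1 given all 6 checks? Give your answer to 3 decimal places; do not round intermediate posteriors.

0.734

Each posterior becomes the prior for the next update.
After 'absent': P(strain 1) = 0.7·0.6000 / (0.7·0.6000 + 0.85·0.4000) ≈ 0.5526
After 'present': P(strain 1) = 0.3·0.5526 / (0.3·0.5526 + 0.15·0.4474) ≈ 0.7119
After 'absent': P(strain 1) = 0.7·0.7119 / (0.7·0.7119 + 0.85·0.2881) ≈ 0.6705
After 'present': P(strain 1) = 0.3·0.6705 / (0.3·0.6705 + 0.15·0.3295) ≈ 0.8027
After 'absent': P(strain 1) = 0.7·0.8027 / (0.7·0.8027 + 0.85·0.1973) ≈ 0.7702
After 'absent': P(strain 1) = 0.7·0.7702 / (0.7·0.7702 + 0.85·0.2298) ≈ 0.7340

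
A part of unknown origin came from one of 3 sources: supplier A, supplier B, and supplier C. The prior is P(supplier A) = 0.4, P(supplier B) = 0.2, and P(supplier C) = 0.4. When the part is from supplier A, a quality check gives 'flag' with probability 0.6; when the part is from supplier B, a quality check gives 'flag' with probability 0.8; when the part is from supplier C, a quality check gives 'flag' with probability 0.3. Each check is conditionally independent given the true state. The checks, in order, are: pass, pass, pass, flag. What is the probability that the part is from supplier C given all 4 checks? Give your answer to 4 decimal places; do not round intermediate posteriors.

After 'pass': normaliser = 0.4·0.4000 + 0.2·0.2000 + 0.7·0.4000; P(supplier A) ≈ 0.3333, P(supplier B) ≈ 0.0833, P(supplier C) ≈ 0.5833
After 'pass': normaliser = 0.4·0.3333 + 0.2·0.0833 + 0.7·0.5833; P(supplier A) ≈ 0.2388, P(supplier B) ≈ 0.0299, P(supplier C) ≈ 0.7313
After 'pass': normaliser = 0.4·0.2388 + 0.2·0.0299 + 0.7·0.7313; P(supplier A) ≈ 0.1557, P(supplier B) ≈ 0.0097, P(supplier C) ≈ 0.8345
After 'flag': normaliser = 0.6·0.1557 + 0.8·0.0097 + 0.3·0.8345; P(supplier A) ≈ 0.2657, P(supplier B) ≈ 0.0221, P(supplier C) ≈ 0.7121

0.7121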